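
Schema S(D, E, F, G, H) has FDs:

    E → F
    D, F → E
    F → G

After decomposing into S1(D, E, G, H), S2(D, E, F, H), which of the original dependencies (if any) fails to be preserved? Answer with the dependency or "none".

Check F → G: no single fragment contains all of {F, G}, and the restricted closure of {F} across the fragments never reaches {G}.
E → F is preserved.
D, F → E is preserved.

F → G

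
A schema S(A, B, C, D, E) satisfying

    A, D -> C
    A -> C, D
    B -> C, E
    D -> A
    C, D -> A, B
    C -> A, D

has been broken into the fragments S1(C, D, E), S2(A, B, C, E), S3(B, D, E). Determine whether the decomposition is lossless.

Yes

Chase test. Columns are A, B, C, D, E; row i has aⱼ where attribute j ∈ Si, else bᵢⱼ.
Initial tableau (one row per fragment):
  row 1: b11 b12 a3 a4 a5
  row 2: a1 a2 a3 b24 a5
  row 3: b31 a2 b33 a4 a5
Rows 2 and 3 agree on B; apply B→C, E and equate their C, E entries.
Rows 1 and 3 agree on D; apply D→A and equate their A entries.
Rows 1 and 3 agree on C, D; apply C, D→A, B and equate their A, B entries.
Rows 1 and 2 agree on C; apply C→A, D and equate their A, D entries.
Row 1 is now all distinguished symbols — the join is lossless.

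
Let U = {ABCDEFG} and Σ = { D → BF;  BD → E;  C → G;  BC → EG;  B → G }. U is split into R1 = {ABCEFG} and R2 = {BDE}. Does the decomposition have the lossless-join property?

No

Common attributes: R1 ∩ R2 = {BE}.
Closure of {BE}: B → G applies, adding G. So (BE)⁺ = {BEG}.
The closure contains neither all of R1 = {ABCEFG} nor all of R2 = {BDE}, so the common attributes are not a superkey of either fragment. The join is lossy.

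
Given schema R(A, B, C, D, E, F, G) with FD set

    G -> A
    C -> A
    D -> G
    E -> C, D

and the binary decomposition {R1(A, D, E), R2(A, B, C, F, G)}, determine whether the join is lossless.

Common attributes: R1 ∩ R2 = {A}.
No dependency enlarges {A}, so (A)⁺ = {A}.
The closure contains neither all of R1 = {A, D, E} nor all of R2 = {A, B, C, F, G}, so the common attributes are not a superkey of either fragment. The join is lossy.

No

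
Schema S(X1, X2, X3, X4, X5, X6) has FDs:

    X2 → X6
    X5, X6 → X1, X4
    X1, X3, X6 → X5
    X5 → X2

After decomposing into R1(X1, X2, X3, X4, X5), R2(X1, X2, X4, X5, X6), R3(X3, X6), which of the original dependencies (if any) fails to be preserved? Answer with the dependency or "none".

Check X1, X3, X6 → X5: no single fragment contains all of {X1, X3, X5, X6}, and the restricted closure of {X1, X3, X6} across the fragments never reaches {X5}.
X2 → X6 is preserved.
X5, X6 → X1, X4 is preserved.
X5 → X2 is preserved.

X1, X3, X6 → X5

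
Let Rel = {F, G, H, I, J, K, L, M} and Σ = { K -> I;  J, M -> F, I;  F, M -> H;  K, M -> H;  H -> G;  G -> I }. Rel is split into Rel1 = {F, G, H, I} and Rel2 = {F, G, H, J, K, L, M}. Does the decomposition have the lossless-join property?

Yes

Common attributes: Rel1 ∩ Rel2 = {F, G, H}.
Closure of {F, G, H}: G → I applies, adding I. So (F, G, H)⁺ = {F, G, H, I}.
This closure contains every attribute of Rel1, so Rel1 ∩ Rel2 → Rel1. The join is lossless.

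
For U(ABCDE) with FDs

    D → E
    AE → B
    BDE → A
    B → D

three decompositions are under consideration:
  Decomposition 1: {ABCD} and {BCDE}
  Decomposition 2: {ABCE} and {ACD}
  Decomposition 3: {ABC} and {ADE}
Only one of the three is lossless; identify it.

Decomposition 1: common = {BCD}, closure = {ABCDE} → lossless.
Decomposition 2: common = {AC}, closure = {AC} → lossy.
Decomposition 3: common = {A}, closure = {A} → lossy.

Decomposition 1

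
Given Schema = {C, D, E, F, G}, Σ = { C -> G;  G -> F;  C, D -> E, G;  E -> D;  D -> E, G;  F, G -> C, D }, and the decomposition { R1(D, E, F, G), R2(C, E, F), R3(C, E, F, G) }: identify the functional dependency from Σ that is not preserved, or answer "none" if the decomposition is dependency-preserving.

C → G lies within R3.
G → F lies within R1.
C, D → E, G: restricted closure across fragments reaches E, G.
E → D lies within R1.
D → E, G lies within R1.
F, G → C, D: restricted closure across fragments reaches C, D.
Every dependency is enforceable on the fragments, so the decomposition is dependency-preserving.

none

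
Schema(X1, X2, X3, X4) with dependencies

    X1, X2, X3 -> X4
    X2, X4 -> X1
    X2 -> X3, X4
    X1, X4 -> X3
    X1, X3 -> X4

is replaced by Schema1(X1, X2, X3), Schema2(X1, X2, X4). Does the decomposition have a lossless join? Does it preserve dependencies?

lossless but not dependency-preserving

Lossless test: (X1, X2)⁺ = {X1, X2, X3, X4}, which contains all of one fragment — lossless.
Dependency preservation: the restricted closure of {X1, X4} across the fragments never reaches {X3}, so X1, X4 → X3 cannot be enforced without a join — not preserved.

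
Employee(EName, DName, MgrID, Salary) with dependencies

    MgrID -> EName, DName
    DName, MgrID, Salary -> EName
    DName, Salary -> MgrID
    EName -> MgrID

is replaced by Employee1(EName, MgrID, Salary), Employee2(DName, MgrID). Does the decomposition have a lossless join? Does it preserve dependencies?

lossless but not dependency-preserving

Lossless test: (MgrID)⁺ = {EName, DName, MgrID}, which contains all of one fragment — lossless.
Dependency preservation: the restricted closure of {DName, Salary} across the fragments never reaches {MgrID}, so DName, Salary → MgrID cannot be enforced without a join — not preserved.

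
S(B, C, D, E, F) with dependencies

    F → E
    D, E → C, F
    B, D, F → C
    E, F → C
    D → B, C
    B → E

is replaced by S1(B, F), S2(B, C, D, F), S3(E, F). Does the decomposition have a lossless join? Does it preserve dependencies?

lossless but not dependency-preserving

Lossless test (chase): Rows 1 and 2 agree on F; apply F→E and equate their E entries. Rows 1 and 3 agree on F; apply F→E and equate their E entries. Rows 1 and 2 agree on E, F; apply E, F→C and equate their C entries. Rows 1 and 3 agree on E, F; apply E, F→C and equate their C entries. Row 2 is now all distinguished symbols — the join is lossless.
Dependency preservation: the restricted closure of {B} across the fragments never reaches {E}, so B → E cannot be enforced without a join — not preserved.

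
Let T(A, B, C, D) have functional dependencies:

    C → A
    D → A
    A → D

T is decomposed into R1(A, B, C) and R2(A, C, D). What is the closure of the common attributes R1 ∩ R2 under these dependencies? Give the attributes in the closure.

A, C, D

R1 ∩ R2 = {A, C}.
A → D applies, adding D
Closure: {A, C, D}.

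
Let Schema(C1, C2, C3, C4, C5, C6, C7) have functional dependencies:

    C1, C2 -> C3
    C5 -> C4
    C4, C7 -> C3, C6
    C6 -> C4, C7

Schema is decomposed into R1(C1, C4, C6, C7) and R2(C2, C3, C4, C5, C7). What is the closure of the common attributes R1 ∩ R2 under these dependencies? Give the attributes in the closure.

R1 ∩ R2 = {C4, C7}.
C4, C7 → C3, C6 applies, adding C3, C6
Closure: {C3, C4, C6, C7}.

C3, C4, C6, C7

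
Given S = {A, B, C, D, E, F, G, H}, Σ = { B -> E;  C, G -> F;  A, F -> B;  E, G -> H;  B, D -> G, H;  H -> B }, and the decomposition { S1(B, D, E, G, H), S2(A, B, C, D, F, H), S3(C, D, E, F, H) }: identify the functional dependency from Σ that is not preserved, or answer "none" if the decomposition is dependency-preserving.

C, G -> F

Check C, G → F: no single fragment contains all of {C, F, G}, and the restricted closure of {C, G} across the fragments never reaches {F}.
B → E is preserved.
A, F → B is preserved.
E, G → H is preserved.
B, D → G, H is preserved.
H → B is preserved.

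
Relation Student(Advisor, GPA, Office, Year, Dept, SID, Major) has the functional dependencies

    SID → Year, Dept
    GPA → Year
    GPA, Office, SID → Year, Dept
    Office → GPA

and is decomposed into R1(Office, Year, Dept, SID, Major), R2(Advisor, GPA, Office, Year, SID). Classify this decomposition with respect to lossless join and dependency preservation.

Lossless test: (Office, Year, SID)⁺ = {GPA, Office, Year, Dept, SID}, which is a superkey of neither fragment — lossy.
Dependency preservation: GPA, Office, SID → Year, Dept is not contained in any single fragment, but the restricted closure of its left-hand side across the fragments still reaches the right-hand side; the remaining FDs each lie inside some fragment. All dependencies are preserved.

lossy but dependency-preserving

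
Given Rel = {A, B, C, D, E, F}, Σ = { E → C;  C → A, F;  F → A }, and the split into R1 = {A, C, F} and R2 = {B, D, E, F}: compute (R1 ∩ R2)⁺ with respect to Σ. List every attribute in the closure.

R1 ∩ R2 = {F}.
F → A applies, adding A
Closure: {A, F}.

A, F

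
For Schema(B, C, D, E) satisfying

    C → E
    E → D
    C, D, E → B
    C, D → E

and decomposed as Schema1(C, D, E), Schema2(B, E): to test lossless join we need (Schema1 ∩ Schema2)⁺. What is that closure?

Schema1 ∩ Schema2 = {E}.
E → D applies, adding D
Closure: {D, E}.

D, E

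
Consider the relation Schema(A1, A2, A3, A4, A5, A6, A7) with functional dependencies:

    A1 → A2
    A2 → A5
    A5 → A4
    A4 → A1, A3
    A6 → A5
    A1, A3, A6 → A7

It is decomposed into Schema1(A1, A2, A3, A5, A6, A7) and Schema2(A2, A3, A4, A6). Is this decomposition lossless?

Common attributes: Schema1 ∩ Schema2 = {A2, A3, A6}.
Closure of {A2, A3, A6}: A2 → A5 applies, adding A5; A5 → A4 applies, adding A4; A4 → A1, A3 applies, adding A1; A1, A3, A6 → A7 applies, adding A7. So (A2, A3, A6)⁺ = {A1, A2, A3, A4, A5, A6, A7}.
This closure contains every attribute of Schema1, so Schema1 ∩ Schema2 → Schema1. The join is lossless.

Yes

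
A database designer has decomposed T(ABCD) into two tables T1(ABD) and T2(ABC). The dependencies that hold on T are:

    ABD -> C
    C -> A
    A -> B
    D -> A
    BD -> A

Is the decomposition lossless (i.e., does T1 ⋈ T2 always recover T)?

No

Common attributes: T1 ∩ T2 = {AB}.
No dependency enlarges {AB}, so (AB)⁺ = {AB}.
The closure contains neither all of T1 = {ABD} nor all of T2 = {ABC}, so the common attributes are not a superkey of either fragment. The join is lossy.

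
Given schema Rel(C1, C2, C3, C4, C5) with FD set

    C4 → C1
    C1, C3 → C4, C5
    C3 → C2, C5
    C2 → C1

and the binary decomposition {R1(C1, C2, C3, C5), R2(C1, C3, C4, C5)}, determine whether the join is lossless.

Common attributes: R1 ∩ R2 = {C1, C3, C5}.
Closure of {C1, C3, C5}: C1, C3 → C4, C5 applies, adding C4; C3 → C2, C5 applies, adding C2. So (C1, C3, C5)⁺ = {C1, C2, C3, C4, C5}.
This closure contains every attribute of R1, so R1 ∩ R2 → R1. The join is lossless.

Yes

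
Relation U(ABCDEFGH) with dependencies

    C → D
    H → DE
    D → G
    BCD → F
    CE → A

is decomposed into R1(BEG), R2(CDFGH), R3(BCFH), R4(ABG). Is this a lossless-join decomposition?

Chase test. Columns are ABCDEFGH; row i has aⱼ where attribute j ∈ Ri, else bᵢⱼ.
Initial tableau (one row per fragment):
  row 1: b11 a2 b13 b14 a5 b16 a7 b18
  row 2: b21 b22 a3 a4 b25 a6 a7 a8
  row 3: b31 a2 a3 b34 b35 a6 b37 a8
  row 4: a1 a2 b43 b44 b45 b46 a7 b48
Rows 2 and 3 agree on C; apply C→D and equate their D entries.
Rows 2 and 3 agree on H; apply H→DE and equate their DE entries.
Rows 2 and 3 agree on D; apply D→G and equate their G entries.
Rows 2 and 3 agree on CE; apply CE→A and equate their A entries.
No row becomes fully distinguished — the join is lossy.

No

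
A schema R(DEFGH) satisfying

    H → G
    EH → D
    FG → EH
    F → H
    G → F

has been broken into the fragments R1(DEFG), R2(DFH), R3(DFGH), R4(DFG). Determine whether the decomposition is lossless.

Yes

Chase test. Columns are DEFGH; row i has aⱼ where attribute j ∈ Ri, else bᵢⱼ.
Initial tableau (one row per fragment):
  row 1: a1 a2 a3 a4 b15
  row 2: a1 b22 a3 b24 a5
  row 3: a1 b32 a3 a4 a5
  row 4: a1 b42 a3 a4 b45
Rows 2 and 3 agree on H; apply H→G and equate their G entries.
Rows 1 and 2 agree on FG; apply FG→EH and equate their EH entries.
Rows 1 and 3 agree on FG; apply FG→EH and equate their EH entries.
Rows 1 and 4 agree on FG; apply FG→EH and equate their EH entries.
Row 1 is now all distinguished symbols — the join is lossless.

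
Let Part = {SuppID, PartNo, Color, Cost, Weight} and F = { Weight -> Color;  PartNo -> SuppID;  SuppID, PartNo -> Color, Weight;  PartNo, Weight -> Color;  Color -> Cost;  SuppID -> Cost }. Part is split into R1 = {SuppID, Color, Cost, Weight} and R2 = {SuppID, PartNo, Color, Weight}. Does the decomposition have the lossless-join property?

Common attributes: R1 ∩ R2 = {SuppID, Color, Weight}.
Closure of {SuppID, Color, Weight}: Color → Cost applies, adding Cost. So (SuppID, Color, Weight)⁺ = {SuppID, Color, Cost, Weight}.
This closure contains every attribute of R1, so R1 ∩ R2 → R1. The join is lossless.

Yes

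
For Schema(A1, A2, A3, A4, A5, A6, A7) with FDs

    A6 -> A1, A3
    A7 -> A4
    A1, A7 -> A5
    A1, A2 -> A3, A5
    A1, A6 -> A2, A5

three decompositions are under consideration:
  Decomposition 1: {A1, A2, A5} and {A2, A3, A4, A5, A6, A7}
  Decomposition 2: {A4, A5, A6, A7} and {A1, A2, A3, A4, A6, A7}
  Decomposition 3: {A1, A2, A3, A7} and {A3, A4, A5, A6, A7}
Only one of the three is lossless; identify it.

Decomposition 2

Decomposition 1: common = {A2, A5}, closure = {A2, A5} → lossy.
Decomposition 2: common = {A4, A6, A7}, closure = {A1, A2, A3, A4, A5, A6, A7} → lossless.
Decomposition 3: common = {A3, A7}, closure = {A3, A4, A7} → lossy.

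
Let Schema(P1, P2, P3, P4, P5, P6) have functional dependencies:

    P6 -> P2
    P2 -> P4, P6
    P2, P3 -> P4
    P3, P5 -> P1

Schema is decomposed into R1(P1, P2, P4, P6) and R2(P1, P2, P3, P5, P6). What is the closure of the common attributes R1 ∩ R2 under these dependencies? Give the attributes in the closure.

P1, P2, P4, P6

R1 ∩ R2 = {P1, P2, P6}.
P2 → P4, P6 applies, adding P4
Closure: {P1, P2, P4, P6}.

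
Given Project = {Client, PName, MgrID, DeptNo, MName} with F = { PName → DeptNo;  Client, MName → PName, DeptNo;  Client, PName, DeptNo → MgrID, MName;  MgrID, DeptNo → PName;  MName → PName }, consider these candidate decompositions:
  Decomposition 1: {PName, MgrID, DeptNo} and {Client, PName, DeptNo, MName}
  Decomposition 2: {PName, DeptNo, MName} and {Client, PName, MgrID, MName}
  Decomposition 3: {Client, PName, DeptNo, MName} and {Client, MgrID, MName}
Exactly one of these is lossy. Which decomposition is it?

Decomposition 1: common = {PName, DeptNo}, closure = {PName, DeptNo} → lossy.
Decomposition 2: common = {PName, MName}, closure = {PName, DeptNo, MName} → lossless.
Decomposition 3: common = {Client, MName}, closure = {Client, PName, MgrID, DeptNo, MName} → lossless.

Decomposition 1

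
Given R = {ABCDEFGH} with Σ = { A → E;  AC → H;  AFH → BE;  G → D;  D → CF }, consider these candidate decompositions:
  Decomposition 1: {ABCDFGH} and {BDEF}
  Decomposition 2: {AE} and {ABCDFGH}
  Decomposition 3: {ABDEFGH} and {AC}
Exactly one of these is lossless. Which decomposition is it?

Decomposition 2

Decomposition 1: common = {BDF}, closure = {BCDF} → lossy.
Decomposition 2: common = {A}, closure = {AE} → lossless.
Decomposition 3: common = {A}, closure = {AE} → lossy.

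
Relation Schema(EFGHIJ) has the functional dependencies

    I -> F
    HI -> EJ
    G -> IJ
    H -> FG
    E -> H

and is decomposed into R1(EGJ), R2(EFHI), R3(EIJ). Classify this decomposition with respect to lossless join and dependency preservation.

lossless but not dependency-preserving

Lossless test (chase): Rows 2 and 3 agree on I; apply I→F and equate their F entries. Rows 1 and 2 agree on E; apply E→H and equate their H entries. Rows 1 and 3 agree on E; apply E→H and equate their H entries. Rows 2 and 3 agree on HI; apply HI→EJ and equate their EJ entries. Rows 1 and 2 agree on H; apply H→FG and equate their FG entries. Rows 1 and 3 agree on H; apply H→FG and equate their FG entries. Rows 1 and 2 agree on G; apply G→IJ and equate their IJ entries. Row 1 is now all distinguished symbols — the join is lossless.
Dependency preservation: the restricted closure of {G} across the fragments never reaches {IJ}, so G → IJ cannot be enforced without a join — not preserved.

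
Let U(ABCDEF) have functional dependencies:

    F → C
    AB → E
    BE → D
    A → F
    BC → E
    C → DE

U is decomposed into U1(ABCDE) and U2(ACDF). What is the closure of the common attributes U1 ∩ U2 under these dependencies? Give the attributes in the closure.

U1 ∩ U2 = {ACD}.
A → F applies, adding F
C → DE applies, adding E
Closure: {ACDEF}.

ACDEF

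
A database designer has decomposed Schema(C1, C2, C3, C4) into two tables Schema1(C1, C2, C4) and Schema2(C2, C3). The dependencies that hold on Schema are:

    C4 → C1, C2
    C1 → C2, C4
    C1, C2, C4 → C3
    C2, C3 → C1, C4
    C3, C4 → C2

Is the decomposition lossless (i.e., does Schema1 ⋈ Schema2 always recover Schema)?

No

Common attributes: Schema1 ∩ Schema2 = {C2}.
No dependency enlarges {C2}, so (C2)⁺ = {C2}.
The closure contains neither all of Schema1 = {C1, C2, C4} nor all of Schema2 = {C2, C3}, so the common attributes are not a superkey of either fragment. The join is lossy.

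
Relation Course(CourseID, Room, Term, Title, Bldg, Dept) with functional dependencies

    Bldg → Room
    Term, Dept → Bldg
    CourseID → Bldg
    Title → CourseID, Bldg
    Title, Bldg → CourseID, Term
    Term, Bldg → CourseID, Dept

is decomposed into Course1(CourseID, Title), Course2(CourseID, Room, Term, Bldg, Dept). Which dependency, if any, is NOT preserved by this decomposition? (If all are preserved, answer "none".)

Check Title, Bldg → CourseID, Term: no single fragment contains all of {CourseID, Term, Title, Bldg}, and the restricted closure of {Title, Bldg} across the fragments never reaches {CourseID, Term}.
Bldg → Room is preserved.
Term, Dept → Bldg is preserved.
CourseID → Bldg is preserved.
Title → CourseID, Bldg is preserved.
Term, Bldg → CourseID, Dept is preserved.

Title, Bldg → CourseID, Term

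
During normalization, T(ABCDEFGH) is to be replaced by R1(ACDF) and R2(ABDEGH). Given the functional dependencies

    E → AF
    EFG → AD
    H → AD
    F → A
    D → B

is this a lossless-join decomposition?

Common attributes: R1 ∩ R2 = {AD}.
Closure of {AD}: D → B applies, adding B. So (AD)⁺ = {ABD}.
The closure contains neither all of R1 = {ACDF} nor all of R2 = {ABDEGH}, so the common attributes are not a superkey of either fragment. The join is lossy.

No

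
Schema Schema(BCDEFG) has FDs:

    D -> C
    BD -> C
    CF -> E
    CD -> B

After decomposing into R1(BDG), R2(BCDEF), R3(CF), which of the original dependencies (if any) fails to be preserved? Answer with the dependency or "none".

none

D → C lies within R2.
BD → C lies within R2.
CF → E lies within R2.
CD → B lies within R2.
Every dependency is enforceable on the fragments, so the decomposition is dependency-preserving.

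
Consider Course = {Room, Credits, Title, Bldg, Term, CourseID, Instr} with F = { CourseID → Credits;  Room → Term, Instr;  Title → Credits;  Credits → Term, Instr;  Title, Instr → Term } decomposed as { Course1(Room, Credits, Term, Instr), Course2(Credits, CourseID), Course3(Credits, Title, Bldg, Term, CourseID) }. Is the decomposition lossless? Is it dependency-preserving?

Lossless test (chase): Rows 1 and 2 agree on Credits; apply Credits→Term, Instr and equate their Term, Instr entries. Rows 1 and 3 agree on Credits; apply Credits→Term, Instr and equate their Term, Instr entries. No row becomes fully distinguished — the join is lossy.
Dependency preservation: Title, Instr → Term is not contained in any single fragment, but the restricted closure of its left-hand side across the fragments still reaches the right-hand side; the remaining FDs each lie inside some fragment. All dependencies are preserved.

lossy but dependency-preserving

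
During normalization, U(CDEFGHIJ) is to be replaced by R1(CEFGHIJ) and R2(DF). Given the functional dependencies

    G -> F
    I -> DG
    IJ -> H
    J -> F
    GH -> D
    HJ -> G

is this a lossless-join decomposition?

Common attributes: R1 ∩ R2 = {F}.
No dependency enlarges {F}, so (F)⁺ = {F}.
The closure contains neither all of R1 = {CEFGHIJ} nor all of R2 = {DF}, so the common attributes are not a superkey of either fragment. The join is lossy.

No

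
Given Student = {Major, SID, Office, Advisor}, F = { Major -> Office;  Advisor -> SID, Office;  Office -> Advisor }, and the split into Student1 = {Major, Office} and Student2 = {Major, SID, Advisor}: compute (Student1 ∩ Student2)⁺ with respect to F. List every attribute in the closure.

Major, SID, Office, Advisor

Student1 ∩ Student2 = {Major}.
Major → Office applies, adding Office
Office → Advisor applies, adding Advisor
Advisor → SID, Office applies, adding SID
Closure: {Major, SID, Office, Advisor}.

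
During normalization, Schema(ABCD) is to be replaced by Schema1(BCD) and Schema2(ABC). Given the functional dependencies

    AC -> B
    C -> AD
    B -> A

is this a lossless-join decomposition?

Common attributes: Schema1 ∩ Schema2 = {BC}.
Closure of {BC}: C → AD applies, adding AD. So (BC)⁺ = {ABCD}.
This closure contains every attribute of Schema1, so Schema1 ∩ Schema2 → Schema1. The join is lossless.

Yes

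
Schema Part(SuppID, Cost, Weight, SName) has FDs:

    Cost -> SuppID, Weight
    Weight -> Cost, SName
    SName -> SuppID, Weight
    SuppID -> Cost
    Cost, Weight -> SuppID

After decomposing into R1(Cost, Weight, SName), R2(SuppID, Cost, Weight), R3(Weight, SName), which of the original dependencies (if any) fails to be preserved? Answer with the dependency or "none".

Cost → SuppID, Weight lies within R2.
Weight → Cost, SName lies within R1.
SName → SuppID, Weight: restricted closure across fragments reaches SuppID, Weight.
SuppID → Cost lies within R2.
Cost, Weight → SuppID lies within R2.
Every dependency is enforceable on the fragments, so the decomposition is dependency-preserving.

none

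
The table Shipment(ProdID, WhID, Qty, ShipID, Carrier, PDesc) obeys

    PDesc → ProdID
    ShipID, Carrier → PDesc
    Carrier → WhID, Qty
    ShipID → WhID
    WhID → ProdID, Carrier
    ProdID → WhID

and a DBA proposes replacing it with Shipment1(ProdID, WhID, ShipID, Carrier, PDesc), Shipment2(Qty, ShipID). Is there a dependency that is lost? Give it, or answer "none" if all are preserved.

Check Carrier → WhID, Qty: no single fragment contains all of {WhID, Qty, Carrier}, and the restricted closure of {Carrier} across the fragments never reaches {WhID, Qty}.
PDesc → ProdID is preserved.
ShipID, Carrier → PDesc is preserved.
ShipID → WhID is preserved.
WhID → ProdID, Carrier is preserved.
ProdID → WhID is preserved.

Carrier → WhID, Qty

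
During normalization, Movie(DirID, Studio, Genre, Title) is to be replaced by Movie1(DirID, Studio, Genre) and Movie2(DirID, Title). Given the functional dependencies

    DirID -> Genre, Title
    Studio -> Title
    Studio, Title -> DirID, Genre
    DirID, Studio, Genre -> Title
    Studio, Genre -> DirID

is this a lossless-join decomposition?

Yes

Common attributes: Movie1 ∩ Movie2 = {DirID}.
Closure of {DirID}: DirID → Genre, Title applies, adding Genre, Title. So (DirID)⁺ = {DirID, Genre, Title}.
This closure contains every attribute of Movie2, so Movie1 ∩ Movie2 → Movie2. The join is lossless.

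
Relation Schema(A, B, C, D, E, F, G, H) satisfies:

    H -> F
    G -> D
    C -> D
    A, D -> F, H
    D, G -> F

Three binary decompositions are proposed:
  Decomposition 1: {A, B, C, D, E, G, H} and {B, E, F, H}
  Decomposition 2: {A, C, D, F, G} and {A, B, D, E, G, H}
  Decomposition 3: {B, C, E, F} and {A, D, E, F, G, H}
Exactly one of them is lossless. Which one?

Decomposition 1: common = {B, E, H}, closure = {B, E, F, H} → lossless.
Decomposition 2: common = {A, D, G}, closure = {A, D, F, G, H} → lossy.
Decomposition 3: common = {E, F}, closure = {E, F} → lossy.

Decomposition 1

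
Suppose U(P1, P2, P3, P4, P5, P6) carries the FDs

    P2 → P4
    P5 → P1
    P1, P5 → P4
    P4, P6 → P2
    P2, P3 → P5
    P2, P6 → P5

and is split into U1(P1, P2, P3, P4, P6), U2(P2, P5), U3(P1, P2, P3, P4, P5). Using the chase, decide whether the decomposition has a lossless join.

Chase test. Columns are P1, P2, P3, P4, P5, P6; row i has aⱼ where attribute j ∈ Ui, else bᵢⱼ.
Initial tableau (one row per fragment):
  row 1: a1 a2 a3 a4 b15 a6
  row 2: b21 a2 b23 b24 a5 b26
  row 3: a1 a2 a3 a4 a5 b36
Rows 1 and 2 agree on P2; apply P2→P4 and equate their P4 entries.
Rows 2 and 3 agree on P5; apply P5→P1 and equate their P1 entries.
Rows 1 and 3 agree on P2, P3; apply P2, P3→P5 and equate their P5 entries.
Row 1 is now all distinguished symbols — the join is lossless.

Yes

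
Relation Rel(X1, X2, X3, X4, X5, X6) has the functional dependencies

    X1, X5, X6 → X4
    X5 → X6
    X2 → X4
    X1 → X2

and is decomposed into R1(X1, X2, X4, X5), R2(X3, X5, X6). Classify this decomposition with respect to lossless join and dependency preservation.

Lossless test: (X5)⁺ = {X5, X6}, which is a superkey of neither fragment — lossy.
Dependency preservation: X1, X5, X6 → X4 is not contained in any single fragment, but the restricted closure of its left-hand side across the fragments still reaches the right-hand side; the remaining FDs each lie inside some fragment. All dependencies are preserved.

lossy but dependency-preserving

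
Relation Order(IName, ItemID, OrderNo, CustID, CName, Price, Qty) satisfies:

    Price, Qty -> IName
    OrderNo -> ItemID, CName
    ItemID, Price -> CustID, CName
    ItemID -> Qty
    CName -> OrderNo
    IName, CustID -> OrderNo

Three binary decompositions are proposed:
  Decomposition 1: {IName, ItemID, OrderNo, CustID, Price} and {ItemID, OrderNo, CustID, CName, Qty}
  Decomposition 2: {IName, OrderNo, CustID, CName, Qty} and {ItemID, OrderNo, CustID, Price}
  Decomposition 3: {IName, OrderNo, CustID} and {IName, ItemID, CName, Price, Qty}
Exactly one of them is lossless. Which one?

Decomposition 1: common = {ItemID, OrderNo, CustID}, closure = {ItemID, OrderNo, CustID, CName, Qty} → lossless.
Decomposition 2: common = {OrderNo, CustID}, closure = {ItemID, OrderNo, CustID, CName, Qty} → lossy.
Decomposition 3: common = {IName}, closure = {IName} → lossy.

Decomposition 1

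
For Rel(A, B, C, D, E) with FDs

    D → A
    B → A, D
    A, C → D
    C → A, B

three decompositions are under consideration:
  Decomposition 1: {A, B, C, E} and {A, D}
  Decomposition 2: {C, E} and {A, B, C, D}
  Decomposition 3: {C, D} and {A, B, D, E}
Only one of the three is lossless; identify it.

Decomposition 1: common = {A}, closure = {A} → lossy.
Decomposition 2: common = {C}, closure = {A, B, C, D} → lossless.
Decomposition 3: common = {D}, closure = {A, D} → lossy.

Decomposition 2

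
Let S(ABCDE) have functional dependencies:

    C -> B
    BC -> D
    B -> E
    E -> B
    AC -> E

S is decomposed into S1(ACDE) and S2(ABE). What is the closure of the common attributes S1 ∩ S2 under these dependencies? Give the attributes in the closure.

S1 ∩ S2 = {AE}.
E → B applies, adding B
Closure: {ABE}.

ABE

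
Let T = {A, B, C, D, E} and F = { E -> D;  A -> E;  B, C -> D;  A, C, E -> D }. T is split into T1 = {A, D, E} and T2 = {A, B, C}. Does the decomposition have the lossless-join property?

Yes

Common attributes: T1 ∩ T2 = {A}.
Closure of {A}: A → E applies, adding E; E → D applies, adding D. So (A)⁺ = {A, D, E}.
This closure contains every attribute of T1, so T1 ∩ T2 → T1. The join is lossless.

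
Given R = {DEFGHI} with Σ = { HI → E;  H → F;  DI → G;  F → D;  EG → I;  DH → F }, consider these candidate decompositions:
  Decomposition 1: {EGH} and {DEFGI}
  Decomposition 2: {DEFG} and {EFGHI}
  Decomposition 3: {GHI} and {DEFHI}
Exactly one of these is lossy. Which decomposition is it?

Decomposition 1

Decomposition 1: common = {EG}, closure = {EGI} → lossy.
Decomposition 2: common = {EFG}, closure = {DEFGI} → lossless.
Decomposition 3: common = {HI}, closure = {DEFGHI} → lossless.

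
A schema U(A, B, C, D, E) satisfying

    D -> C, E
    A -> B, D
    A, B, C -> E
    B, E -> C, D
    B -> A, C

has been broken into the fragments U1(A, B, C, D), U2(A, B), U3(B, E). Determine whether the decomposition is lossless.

Chase test. Columns are A, B, C, D, E; row i has aⱼ where attribute j ∈ Ui, else bᵢⱼ.
Initial tableau (one row per fragment):
  row 1: a1 a2 a3 a4 b15
  row 2: a1 a2 b23 b24 b25
  row 3: b31 a2 b33 b34 a5
Rows 1 and 2 agree on A; apply A→B, D and equate their B, D entries.
Rows 1 and 2 agree on B; apply B→A, C and equate their A, C entries.
Rows 1 and 3 agree on B; apply B→A, C and equate their A, C entries.
Rows 1 and 2 agree on D; apply D→C, E and equate their C, E entries.
Rows 1 and 3 agree on A; apply A→B, D and equate their B, D entries.
Rows 1 and 3 agree on A, B, C; apply A, B, C→E and equate their E entries.
Row 1 is now all distinguished symbols — the join is lossless.

Yes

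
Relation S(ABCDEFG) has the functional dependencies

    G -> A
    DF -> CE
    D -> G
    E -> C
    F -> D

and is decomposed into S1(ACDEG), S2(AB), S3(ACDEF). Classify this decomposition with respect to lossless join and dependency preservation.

lossy but dependency-preserving

Lossless test (chase): Rows 1 and 3 agree on D; apply D→G and equate their G entries. No row becomes fully distinguished — the join is lossy.
Dependency preservation: every FD's attributes lie within a single fragment, so each can be enforced locally — preserved.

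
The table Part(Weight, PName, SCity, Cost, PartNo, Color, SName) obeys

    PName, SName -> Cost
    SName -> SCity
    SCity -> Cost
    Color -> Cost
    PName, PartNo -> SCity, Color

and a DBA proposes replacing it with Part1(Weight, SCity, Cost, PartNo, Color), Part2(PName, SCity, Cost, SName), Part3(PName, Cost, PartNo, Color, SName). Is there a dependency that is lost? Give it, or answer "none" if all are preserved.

Check PName, PartNo → SCity, Color: no single fragment contains all of {PName, SCity, PartNo, Color}, and the restricted closure of {PName, PartNo} across the fragments never reaches {SCity, Color}.
PName, SName → Cost is preserved.
SName → SCity is preserved.
SCity → Cost is preserved.
Color → Cost is preserved.

PName, PartNo -> SCity, Color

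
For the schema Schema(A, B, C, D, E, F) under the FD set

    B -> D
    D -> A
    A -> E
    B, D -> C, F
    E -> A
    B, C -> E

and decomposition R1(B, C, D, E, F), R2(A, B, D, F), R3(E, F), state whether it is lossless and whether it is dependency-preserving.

Lossless test (chase): Rows 1 and 2 agree on D; apply D→A and equate their A entries. Rows 1 and 2 agree on A; apply A→E and equate their E entries. Rows 1 and 2 agree on B, D; apply B, D→C, F and equate their C, F entries. Rows 1 and 3 agree on E; apply E→A and equate their A entries. Row 1 is now all distinguished symbols — the join is lossless.
Dependency preservation: the restricted closure of {A} across the fragments never reaches {E}, so A → E cannot be enforced without a join — not preserved.

lossless but not dependency-preserving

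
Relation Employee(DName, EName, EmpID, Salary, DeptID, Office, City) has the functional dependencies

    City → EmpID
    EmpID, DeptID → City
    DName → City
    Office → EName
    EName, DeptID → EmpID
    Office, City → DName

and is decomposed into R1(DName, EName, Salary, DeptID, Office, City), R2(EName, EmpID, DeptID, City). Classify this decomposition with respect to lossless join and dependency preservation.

lossless and dependency-preserving

Lossless test: (EName, DeptID, City)⁺ = {EName, EmpID, DeptID, City}, which contains all of one fragment — lossless.
Dependency preservation: every FD's attributes lie within a single fragment, so each can be enforced locally — preserved.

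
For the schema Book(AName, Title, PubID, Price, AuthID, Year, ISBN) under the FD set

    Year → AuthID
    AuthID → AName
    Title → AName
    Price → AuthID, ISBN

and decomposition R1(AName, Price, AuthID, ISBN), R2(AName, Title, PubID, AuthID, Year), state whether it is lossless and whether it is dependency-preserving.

lossy but dependency-preserving

Lossless test: (AName, AuthID)⁺ = {AName, AuthID}, which is a superkey of neither fragment — lossy.
Dependency preservation: every FD's attributes lie within a single fragment, so each can be enforced locally — preserved.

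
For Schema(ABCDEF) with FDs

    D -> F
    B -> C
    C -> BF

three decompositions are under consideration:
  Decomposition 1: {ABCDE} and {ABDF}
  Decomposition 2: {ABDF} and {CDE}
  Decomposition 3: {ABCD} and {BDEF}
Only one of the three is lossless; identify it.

Decomposition 1: common = {ABD}, closure = {ABCDF} → lossless.
Decomposition 2: common = {D}, closure = {DF} → lossy.
Decomposition 3: common = {BD}, closure = {BCDF} → lossy.

Decomposition 1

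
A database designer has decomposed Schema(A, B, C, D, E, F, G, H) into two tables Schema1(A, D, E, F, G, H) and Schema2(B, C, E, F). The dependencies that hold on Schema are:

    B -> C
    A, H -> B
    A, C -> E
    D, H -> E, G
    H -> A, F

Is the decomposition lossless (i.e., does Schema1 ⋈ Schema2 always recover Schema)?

Common attributes: Schema1 ∩ Schema2 = {E, F}.
No dependency enlarges {E, F}, so (E, F)⁺ = {E, F}.
The closure contains neither all of Schema1 = {A, D, E, F, G, H} nor all of Schema2 = {B, C, E, F}, so the common attributes are not a superkey of either fragment. The join is lossy.

No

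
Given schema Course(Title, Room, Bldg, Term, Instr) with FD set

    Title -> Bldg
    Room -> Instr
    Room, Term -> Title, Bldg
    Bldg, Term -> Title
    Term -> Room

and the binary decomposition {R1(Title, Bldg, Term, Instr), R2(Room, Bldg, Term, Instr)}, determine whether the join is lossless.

Common attributes: R1 ∩ R2 = {Bldg, Term, Instr}.
Closure of {Bldg, Term, Instr}: Bldg, Term → Title applies, adding Title; Term → Room applies, adding Room. So (Bldg, Term, Instr)⁺ = {Title, Room, Bldg, Term, Instr}.
This closure contains every attribute of R1, so R1 ∩ R2 → R1. The join is lossless.

Yes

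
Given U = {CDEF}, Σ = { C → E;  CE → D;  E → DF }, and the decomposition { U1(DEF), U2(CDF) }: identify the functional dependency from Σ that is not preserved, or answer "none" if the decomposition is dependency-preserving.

Check C → E: no single fragment contains all of {CE}, and the restricted closure of {C} across the fragments never reaches {E}.
CE → D is preserved.
E → DF is preserved.

C → E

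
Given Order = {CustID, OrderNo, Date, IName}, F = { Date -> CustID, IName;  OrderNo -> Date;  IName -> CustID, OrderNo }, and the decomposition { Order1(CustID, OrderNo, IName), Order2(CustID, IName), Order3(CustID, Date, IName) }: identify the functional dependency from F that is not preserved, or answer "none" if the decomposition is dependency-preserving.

Date → CustID, IName lies within Order3.
OrderNo → Date: restricted closure across fragments reaches Date.
IName → CustID, OrderNo lies within Order1.
Every dependency is enforceable on the fragments, so the decomposition is dependency-preserving.

none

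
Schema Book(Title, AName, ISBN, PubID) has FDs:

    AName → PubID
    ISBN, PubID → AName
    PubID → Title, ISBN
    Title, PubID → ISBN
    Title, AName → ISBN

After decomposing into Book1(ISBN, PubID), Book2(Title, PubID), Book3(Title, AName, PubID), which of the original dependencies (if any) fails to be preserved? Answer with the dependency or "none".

none

AName → PubID lies within Book3.
ISBN, PubID → AName: restricted closure across fragments reaches AName.
PubID → Title, ISBN: restricted closure across fragments reaches Title, ISBN.
Title, PubID → ISBN: restricted closure across fragments reaches ISBN.
Title, AName → ISBN: restricted closure across fragments reaches ISBN.
Every dependency is enforceable on the fragments, so the decomposition is dependency-preserving.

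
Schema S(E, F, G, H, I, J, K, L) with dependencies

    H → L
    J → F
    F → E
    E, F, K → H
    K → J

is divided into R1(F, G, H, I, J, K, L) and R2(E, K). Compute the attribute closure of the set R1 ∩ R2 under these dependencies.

E, F, H, J, K, L

R1 ∩ R2 = {K}.
K → J applies, adding J
J → F applies, adding F
F → E applies, adding E
E, F, K → H applies, adding H
H → L applies, adding L
Closure: {E, F, H, J, K, L}.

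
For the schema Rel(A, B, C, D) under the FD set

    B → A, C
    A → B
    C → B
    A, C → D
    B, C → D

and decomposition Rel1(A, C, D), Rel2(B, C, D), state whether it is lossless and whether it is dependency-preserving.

lossless and dependency-preserving

Lossless test: (C, D)⁺ = {A, B, C, D}, which contains all of one fragment — lossless.
Dependency preservation: B → A, C; A → B are not contained in any single fragment, but the restricted closure of each left-hand side across the fragments still reaches the right-hand side; the remaining FDs each lie inside some fragment. All dependencies are preserved.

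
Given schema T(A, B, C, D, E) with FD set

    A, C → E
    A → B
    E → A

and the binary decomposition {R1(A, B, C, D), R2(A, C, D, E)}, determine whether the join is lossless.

Common attributes: R1 ∩ R2 = {A, C, D}.
Closure of {A, C, D}: A, C → E applies, adding E; A → B applies, adding B. So (A, C, D)⁺ = {A, B, C, D, E}.
This closure contains every attribute of R1, so R1 ∩ R2 → R1. The join is lossless.

Yes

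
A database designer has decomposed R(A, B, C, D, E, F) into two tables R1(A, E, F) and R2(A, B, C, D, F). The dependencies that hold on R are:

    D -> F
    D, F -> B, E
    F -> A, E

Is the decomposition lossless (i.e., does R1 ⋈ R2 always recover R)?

Common attributes: R1 ∩ R2 = {A, F}.
Closure of {A, F}: F → A, E applies, adding E. So (A, F)⁺ = {A, E, F}.
This closure contains every attribute of R1, so R1 ∩ R2 → R1. The join is lossless.

Yes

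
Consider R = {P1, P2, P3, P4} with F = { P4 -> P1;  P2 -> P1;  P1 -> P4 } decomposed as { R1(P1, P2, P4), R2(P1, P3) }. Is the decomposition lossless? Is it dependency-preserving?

lossy but dependency-preserving

Lossless test: (P1)⁺ = {P1, P4}, which is a superkey of neither fragment — lossy.
Dependency preservation: every FD's attributes lie within a single fragment, so each can be enforced locally — preserved.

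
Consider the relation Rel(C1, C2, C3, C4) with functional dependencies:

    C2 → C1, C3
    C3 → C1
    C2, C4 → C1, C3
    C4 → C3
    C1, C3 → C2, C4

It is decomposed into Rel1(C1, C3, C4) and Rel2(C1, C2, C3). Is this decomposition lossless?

Yes

Common attributes: Rel1 ∩ Rel2 = {C1, C3}.
Closure of {C1, C3}: C1, C3 → C2, C4 applies, adding C2, C4. So (C1, C3)⁺ = {C1, C2, C3, C4}.
This closure contains every attribute of Rel1, so Rel1 ∩ Rel2 → Rel1. The join is lossless.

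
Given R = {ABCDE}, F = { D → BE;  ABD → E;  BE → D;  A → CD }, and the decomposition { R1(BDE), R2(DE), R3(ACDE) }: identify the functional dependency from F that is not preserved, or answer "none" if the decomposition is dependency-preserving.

D → BE lies within R1.
ABD → E: restricted closure across fragments reaches E.
BE → D lies within R1.
A → CD lies within R3.
Every dependency is enforceable on the fragments, so the decomposition is dependency-preserving.

none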